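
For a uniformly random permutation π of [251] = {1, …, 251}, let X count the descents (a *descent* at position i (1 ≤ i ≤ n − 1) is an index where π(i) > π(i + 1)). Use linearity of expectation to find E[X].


Write X = Σ X_I over i = 1, …, 250, with X_I the indicator of one descent.
There are 250 indicators.
For each fixed i, the pair (π(i), π(i+1)) is a uniformly random ordered pair of distinct values from {1, …, 251}; by symmetry P[π(i) > π(i+1)] = 1/2.
By linearity: E[X] = 250 · (1/2) = (251 − 1) · (1/2) = 125 ≈ 125.0000.

E[X] = 125 = 125.0000.


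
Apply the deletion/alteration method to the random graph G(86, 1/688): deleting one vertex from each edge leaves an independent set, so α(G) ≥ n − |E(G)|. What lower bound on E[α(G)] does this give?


E[|E(G)|] = C(86, 2)·p = 3655 · (1/688) = 85/16.
E[α(G)] ≥ n − E[|E(G)|] = 86 − 85/16 = 1291/16.
Numerically: ≈ 80.687500.
(This is only a lower bound; the true E[α(G)] may be larger.)

E[α(G)] ≥ 1291/16 ≈ 80.687500.


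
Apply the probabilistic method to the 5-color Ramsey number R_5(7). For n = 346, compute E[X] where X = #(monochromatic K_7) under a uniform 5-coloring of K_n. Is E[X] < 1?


E[X] = C(346, 7) · 5^{1 − 21} = 110809404801480 · 5^{−20} = 110809404801480/95367431640625.
As a reduced fraction: E[X] = 22161880960296/19073486328125 ≈ 1.16192.
Is E[X] < 1? NO.
Since E[X] ≥ 1, the first-moment bound is inconclusive at n = 346; it does NOT by itself certify R_5(7) > 346.

E[X] = 22161880960296/19073486328125 ≈ 1.16192; E[X] ≥ 1; first-moment method inconclusive here.


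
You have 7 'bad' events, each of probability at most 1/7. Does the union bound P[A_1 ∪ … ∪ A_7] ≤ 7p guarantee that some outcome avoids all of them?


Union bound: P[∪_{i=1}^{7} A_i] ≤ Σ_i P[A_i] ≤ 7·p = 7·(1/7) = 1.
Numerically: 1 ≈ 1.0000000.
Is 1 < 1? NO.
Since the bound 1 is ≥ 1, the union bound is uninformative here; it does NOT by itself certify existence.

7·p = 1 ≈ 1.0000000; existence NOT certified by the union bound.


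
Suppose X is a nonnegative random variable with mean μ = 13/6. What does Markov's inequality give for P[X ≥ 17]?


μ = E[X] = 13/6, a = 17.
Markov: P[X ≥ 17] ≤ μ/a = (13/6)/17 = 13/102.
Numerically: ≈ 0.127.
(Since a = 17 > μ = 2.167, the bound 13/102 is < 1 and informative.)

P[X ≥ 17] ≤ 13/102 ≈ 0.127.


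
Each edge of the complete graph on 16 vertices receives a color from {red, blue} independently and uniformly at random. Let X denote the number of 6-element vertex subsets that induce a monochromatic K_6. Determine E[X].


Let X = Σ_S X_S over the C(16, 6) = 8008 subsets S of size 6, where X_S = 1 if the K_6 on S is monochromatic.
For a fixed S, the K_6 on S has C(6, 2) = 15 edges. P[all 15 edges red] = (1/2)^15, and likewise for blue, so P[monochromatic] = 2·(1/2)^15 = 2^{1 − 15} = 1/16384.
By linearity: E[X] = C(16, 6) · 2^{1 − 15} = 8008 · 1/16384 = 1001/2048.
Numerically: E[X] ≈ 0.4888.

E[X] = C(16,6)·2^(1−C(6,2)) = 1001/2048 ≈ 0.4888.


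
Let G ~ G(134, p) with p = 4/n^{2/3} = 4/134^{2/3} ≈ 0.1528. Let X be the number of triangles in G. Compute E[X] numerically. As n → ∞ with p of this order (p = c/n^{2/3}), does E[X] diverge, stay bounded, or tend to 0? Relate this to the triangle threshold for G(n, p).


Number of potential triangles: C(134, 3) = 392084.
Each occurs with probability p³ ≈ (0.1528)³ ≈ 3.564268e-03.
By linearity: E[X] = C(134, 3)·p³ ≈ 392084 · 3.564268e-03 ≈ 1397.4925.
Since α = 2/3 < 1, p = c/n^{2/3} ≫ 1/n is above the triangle threshold p ~ 1/n. Asymptotically E[X] ~ (c³/6)·n^{3(1−α)} = (4³/6)·n^{1} → ∞; triangles are abundant w.h.p.

E[X] ≈ 1397.4925; in regime p = Θ(1/n^{2/3}) E[X] diverges (above the triangle threshold p ~ 1/n).


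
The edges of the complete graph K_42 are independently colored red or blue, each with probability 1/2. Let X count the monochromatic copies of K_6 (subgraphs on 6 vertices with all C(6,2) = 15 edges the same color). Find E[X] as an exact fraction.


Let X = Σ_S X_S over the C(42, 6) = 5245786 subsets S of size 6, where X_S = 1 if the K_6 on S is monochromatic.
For a fixed S, the K_6 on S has C(6, 2) = 15 edges. P[all 15 edges red] = (1/2)^15, and likewise for blue, so P[monochromatic] = 2·(1/2)^15 = 2^{1 − 15} = 1/16384.
Summing: E[X] = C(42, 6) · 2^{1 − 15} = 5245786 · 1/16384 = 2622893/8192.
Numerically: E[X] ≈ 320.177.

E[X] = C(42,6)·2^(1−C(6,2)) = 2622893/8192 ≈ 320.177.


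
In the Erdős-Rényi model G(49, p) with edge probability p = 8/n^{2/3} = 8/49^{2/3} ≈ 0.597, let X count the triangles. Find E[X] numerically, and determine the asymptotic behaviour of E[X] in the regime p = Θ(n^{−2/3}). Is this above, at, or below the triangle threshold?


Number of potential triangles: C(49, 3) = 18424.
Each occurs with probability p³ ≈ (0.597)³ ≈ 2.13244e-01.
By linearity: E[X] = C(49, 3)·p³ ≈ 18424 · 2.13244e-01 ≈ 3928.816.
Since α = 2/3 < 1, p = c/n^{2/3} ≫ 1/n is above the triangle threshold p ~ 1/n. Asymptotically E[X] ~ (c³/6)·n^{3(1−α)} = (8³/6)·n^{1} → ∞; triangles are abundant w.h.p.

E[X] ≈ 3928.816; in regime p = Θ(1/n^{2/3}) E[X] diverges (above the triangle threshold p ~ 1/n).


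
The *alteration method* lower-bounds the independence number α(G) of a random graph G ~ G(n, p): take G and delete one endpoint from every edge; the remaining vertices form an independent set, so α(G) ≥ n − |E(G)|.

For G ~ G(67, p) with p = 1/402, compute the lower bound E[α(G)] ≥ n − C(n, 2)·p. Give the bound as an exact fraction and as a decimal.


E[|E(G)|] = C(67, 2)·p = 2211 · (1/402) = 11/2.
E[α(G)] ≥ n − E[|E(G)|] = 67 − 11/2 = 123/2.
Numerically: ≈ 61.500.
(This is only a lower bound; the true E[α(G)] may be larger.)

E[α(G)] ≥ 123/2 ≈ 61.500.


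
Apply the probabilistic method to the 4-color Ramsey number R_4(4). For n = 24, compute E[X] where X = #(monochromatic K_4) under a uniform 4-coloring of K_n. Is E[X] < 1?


E[X] = C(24, 4) · 4^{1 − 6} = 10626 · 4^{−5} = 10626/1024.
As a reduced fraction: E[X] = 5313/512 ≈ 10.377.
Is E[X] < 1? NO.
Since E[X] ≥ 1, the first-moment bound is inconclusive at n = 24; it does NOT by itself certify R_4(4) > 24.

E[X] = 5313/512 ≈ 10.377; E[X] ≥ 1; first-moment method inconclusive here.


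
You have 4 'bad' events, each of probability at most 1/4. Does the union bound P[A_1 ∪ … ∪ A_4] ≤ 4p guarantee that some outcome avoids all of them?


Union bound: P[∪_{i=1}^{4} A_i] ≤ Σ_i P[A_i] ≤ 4·p = 4·(1/4) = 1.
Numerically: 1 ≈ 1.000.
Is 1 < 1? NO.
Since the bound 1 is ≥ 1, the union bound is uninformative here; it does NOT by itself certify existence.

4·p = 1 ≈ 1.000; existence NOT certified by the union bound.


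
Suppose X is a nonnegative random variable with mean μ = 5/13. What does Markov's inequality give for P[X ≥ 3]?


μ = E[X] = 5/13, a = 3.
Markov: P[X ≥ 3] ≤ μ/a = (5/13)/3 = 5/39.
Numerically: ≈ 0.128.
(Since a = 3 > μ = 0.385, the bound 5/39 is < 1 and informative.)

P[X ≥ 3] ≤ 5/39 ≈ 0.128.


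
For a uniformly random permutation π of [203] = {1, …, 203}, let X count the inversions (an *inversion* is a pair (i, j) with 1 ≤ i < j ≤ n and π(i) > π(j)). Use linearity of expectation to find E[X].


Write X = Σ X_I over the C(203, 2) = 20503 pairs i < j, with X_I the indicator of one inversion.
There are 20503 indicators.
For each fixed pair i < j, the values π(i) and π(j) are two distinct elements of {1, …, 203} in uniformly random order; by symmetry P[π(i) > π(j)] = 1/2.
By linearity: E[X] = 20503 · (1/2) = C(203, 2) · (1/2) = 20503/2 = 20503/2 ≈ 10251.5000.

E[X] = 20503/2 = 10251.5000.


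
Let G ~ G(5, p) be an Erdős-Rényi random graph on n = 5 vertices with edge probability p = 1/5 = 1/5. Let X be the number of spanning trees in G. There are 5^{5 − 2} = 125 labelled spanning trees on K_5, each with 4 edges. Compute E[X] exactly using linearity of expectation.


K_5 has 5^{5 − 2} = 125 labelled spanning trees.
For each such spanning tree H, let X_H = 1 if all 4 edges of H are present in G. Then P[X_H = 1] = p^{4} = (1/5)^{4} = 1/625.
Summing the indicators: E[X] = Σ_H E[X_H] = 125 · p^{4} = 125 · 1/625 = 1/5.
Numerically: E[X] ≈ 0.2.

E[X] = 125 · (1/5)^{4} = 1/5 ≈ 0.2.


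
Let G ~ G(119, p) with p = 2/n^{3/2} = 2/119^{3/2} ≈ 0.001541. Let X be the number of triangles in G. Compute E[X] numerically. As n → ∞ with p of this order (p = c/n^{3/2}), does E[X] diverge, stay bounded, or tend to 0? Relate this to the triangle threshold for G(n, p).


Number of potential triangles: C(119, 3) = 273819.
Each occurs with probability p³ ≈ (0.001541)³ ≈ 3.657031e-09.
By linearity: E[X] = C(119, 3)·p³ ≈ 273819 · 3.657031e-09 ≈ 0.0010.
Since α = 3/2 > 1, p = c/n^{3/2} = o(1/n) is below the triangle threshold p ~ 1/n. Asymptotically E[X] ~ (c³/6)·n^{3(1−α)} = (2³/6)·n^{-1.5} → 0, so by Markov's inequality G has no triangles w.h.p.

E[X] ≈ 0.0010; in regime p = Θ(1/n^{3/2}) E[X] tends to 0 (below the triangle threshold p ~ 1/n).


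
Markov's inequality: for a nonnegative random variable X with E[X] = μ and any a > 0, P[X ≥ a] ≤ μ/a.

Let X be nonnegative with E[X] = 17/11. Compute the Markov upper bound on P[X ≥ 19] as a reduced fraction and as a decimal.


μ = E[X] = 17/11, a = 19.
Markov: P[X ≥ 19] ≤ μ/a = (17/11)/19 = 17/209.
Numerically: ≈ 0.0813.
(Since a = 19 > μ = 1.5455, the bound 17/209 is < 1 and informative.)

P[X ≥ 19] ≤ 17/209 ≈ 0.0813.


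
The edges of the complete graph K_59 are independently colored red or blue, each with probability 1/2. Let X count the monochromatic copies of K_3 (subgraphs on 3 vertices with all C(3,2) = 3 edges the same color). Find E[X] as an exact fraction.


Let X = Σ_S X_S over the C(59, 3) = 32509 subsets S of size 3, where X_S = 1 if the K_3 on S is monochromatic.
For a fixed S, the K_3 on S has C(3, 2) = 3 edges. P[all 3 edges red] = (1/2)^3, and likewise for blue, so P[monochromatic] = 2·(1/2)^3 = 2^{1 − 3} = 1/4.
By linearity of expectation: E[X] = C(59, 3) · 2^{1 − 3} = 32509 · 1/4 = 32509/4.
Numerically: E[X] ≈ 8127.25000.

E[X] = C(59,3)·2^(1−C(3,2)) = 32509/4 ≈ 8127.25000.


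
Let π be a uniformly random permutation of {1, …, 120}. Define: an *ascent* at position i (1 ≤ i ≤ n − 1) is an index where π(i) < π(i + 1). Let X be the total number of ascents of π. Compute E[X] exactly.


Write X = Σ X_I over i = 1, …, 119, with X_I the indicator of one ascent.
There are 119 indicators.
For each fixed i, the pair (π(i), π(i+1)) is a uniformly random ordered pair of distinct values from {1, …, 120}; by symmetry P[π(i) < π(i+1)] = 1/2.
By linearity: E[X] = 119 · (1/2) = (120 − 1) · (1/2) = 119/2 ≈ 59.500000.

E[X] = 119/2 = 59.500000.


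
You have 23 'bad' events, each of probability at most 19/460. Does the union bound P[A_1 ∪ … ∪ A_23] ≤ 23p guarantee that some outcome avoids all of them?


Union bound: P[∪_{i=1}^{23} A_i] ≤ Σ_i P[A_i] ≤ 23·p = 23·(19/460) = 19/20.
Numerically: 19/20 ≈ 0.9500.
Is 19/20 < 1? YES.
Since P[∪ A_i] ≤ 19/20 < 1, the complement has P[∩ A_i^c] ≥ 1 − 19/20 = 1/20 > 0, so some outcome avoids every A_i.

23·p = 19/20 ≈ 0.9500; existence CERTIFIED by the union bound.


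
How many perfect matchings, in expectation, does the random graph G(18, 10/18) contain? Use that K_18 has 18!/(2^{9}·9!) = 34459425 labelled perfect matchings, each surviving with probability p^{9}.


K_18 has 18!/(2^{9}·9!) = 34459425 labelled perfect matchings.
For each such perfect matching H, let X_H = 1 if all 9 edges of H are present in G. Then P[X_H = 1] = p^{9} = (5/9)^{9} = 1953125/387420489.
By linearity: E[X] = Σ_H E[X_H] = 34459425 · p^{9} = 34459425 · 1953125/387420489 = 830908203125/4782969.
Numerically: E[X] ≈ 1.74e+05.

E[X] = 34459425 · (5/9)^{9} = 830908203125/4782969 ≈ 1.74e+05.


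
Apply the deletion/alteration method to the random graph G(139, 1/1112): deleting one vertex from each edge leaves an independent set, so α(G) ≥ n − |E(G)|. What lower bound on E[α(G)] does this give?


E[|E(G)|] = C(139, 2)·p = 9591 · (1/1112) = 69/8.
E[α(G)] ≥ n − E[|E(G)|] = 139 − 69/8 = 1043/8.
Numerically: ≈ 130.375000.
(This is only a lower bound; the true E[α(G)] may be larger.)

E[α(G)] ≥ 1043/8 ≈ 130.375000.


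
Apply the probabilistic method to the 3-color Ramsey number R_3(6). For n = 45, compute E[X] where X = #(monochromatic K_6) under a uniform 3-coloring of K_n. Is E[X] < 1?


E[X] = C(45, 6) · 3^{1 − 15} = 8145060 · 3^{−14} = 8145060/4782969.
As a reduced fraction: E[X] = 2715020/1594323 ≈ 1.703.
Is E[X] < 1? NO.
Since E[X] ≥ 1, the first-moment bound is inconclusive at n = 45; it does NOT by itself certify R_3(6) > 45.

E[X] = 2715020/1594323 ≈ 1.703; E[X] ≥ 1; first-moment method inconclusive here.


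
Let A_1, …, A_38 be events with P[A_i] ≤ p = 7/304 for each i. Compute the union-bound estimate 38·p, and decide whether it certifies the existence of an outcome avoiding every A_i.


Union bound: P[∪_{i=1}^{38} A_i] ≤ Σ_i P[A_i] ≤ 38·p = 38·(7/304) = 7/8.
Numerically: 7/8 ≈ 0.875000.
Is 7/8 < 1? YES.
Since P[∪ A_i] ≤ 7/8 < 1, the complement has P[∩ A_i^c] ≥ 1 − 7/8 = 1/8 > 0, so some outcome avoids every A_i.

38·p = 7/8 ≈ 0.875000; existence CERTIFIED by the union bound.


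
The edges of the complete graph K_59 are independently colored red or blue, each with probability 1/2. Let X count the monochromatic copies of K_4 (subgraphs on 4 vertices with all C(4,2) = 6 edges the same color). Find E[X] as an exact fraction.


Let X = Σ_S X_S over the C(59, 4) = 455126 subsets S of size 4, where X_S = 1 if the K_4 on S is monochromatic.
For a fixed S, the K_4 on S has C(4, 2) = 6 edges. P[all 6 edges red] = (1/2)^6, and likewise for blue, so P[monochromatic] = 2·(1/2)^6 = 2^{1 − 6} = 1/32.
By linearity of expectation: E[X] = C(59, 4) · 2^{1 − 6} = 455126 · 1/32 = 227563/16.
Numerically: E[X] ≈ 14222.687500.

E[X] = C(59,4)·2^(1−C(4,2)) = 227563/16 ≈ 14222.687500.


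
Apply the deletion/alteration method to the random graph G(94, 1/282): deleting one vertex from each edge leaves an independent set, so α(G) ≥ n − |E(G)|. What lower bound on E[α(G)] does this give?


E[|E(G)|] = C(94, 2)·p = 4371 · (1/282) = 31/2.
E[α(G)] ≥ n − E[|E(G)|] = 94 − 31/2 = 157/2.
Numerically: ≈ 78.500000.
(This is only a lower bound; the true E[α(G)] may be larger.)

E[α(G)] ≥ 157/2 ≈ 78.500000.


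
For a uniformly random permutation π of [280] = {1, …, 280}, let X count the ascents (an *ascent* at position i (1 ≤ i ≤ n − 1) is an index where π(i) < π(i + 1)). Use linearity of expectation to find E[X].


Write X = Σ X_I over i = 1, …, 279, with X_I the indicator of one ascent.
There are 279 indicators.
For each fixed i, the pair (π(i), π(i+1)) is a uniformly random ordered pair of distinct values from {1, …, 280}; by symmetry P[π(i) < π(i+1)] = 1/2.
By linearity: E[X] = 279 · (1/2) = (280 − 1) · (1/2) = 279/2 ≈ 139.5000.

E[X] = 279/2 = 139.5000.


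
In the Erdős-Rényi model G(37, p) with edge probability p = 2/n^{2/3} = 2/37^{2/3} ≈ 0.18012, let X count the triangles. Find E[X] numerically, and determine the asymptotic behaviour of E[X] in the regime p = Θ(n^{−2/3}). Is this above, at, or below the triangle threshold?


Number of potential triangles: C(37, 3) = 7770.
Each occurs with probability p³ ≈ (0.18012)³ ≈ 5.84368152e-03.
By linearity: E[X] = C(37, 3)·p³ ≈ 7770 · 5.84368152e-03 ≈ 45.405405.
Since α = 2/3 < 1, p = c/n^{2/3} ≫ 1/n is above the triangle threshold p ~ 1/n. Asymptotically E[X] ~ (c³/6)·n^{3(1−α)} = (2³/6)·n^{1} → ∞; triangles are abundant w.h.p.

E[X] ≈ 45.405405; in regime p = Θ(1/n^{2/3}) E[X] diverges (above the triangle threshold p ~ 1/n).


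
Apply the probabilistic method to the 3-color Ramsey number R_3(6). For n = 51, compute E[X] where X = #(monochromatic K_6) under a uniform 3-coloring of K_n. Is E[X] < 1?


E[X] = C(51, 6) · 3^{1 − 15} = 18009460 · 3^{−14} = 18009460/4782969.
As a reduced fraction: E[X] = 18009460/4782969 ≈ 3.7653.
Is E[X] < 1? NO.
Since E[X] ≥ 1, the first-moment bound is inconclusive at n = 51; it does NOT by itself certify R_3(6) > 51.

E[X] = 18009460/4782969 ≈ 3.7653; E[X] ≥ 1; first-moment method inconclusive here.


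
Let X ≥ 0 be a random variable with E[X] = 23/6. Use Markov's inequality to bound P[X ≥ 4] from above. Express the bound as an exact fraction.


μ = E[X] = 23/6, a = 4.
Markov: P[X ≥ 4] ≤ μ/a = (23/6)/4 = 23/24.
Numerically: ≈ 0.958333.
(Since a = 4 > μ = 3.833333, the bound 23/24 is < 1 and informative.)

P[X ≥ 4] ≤ 23/24 ≈ 0.958333.


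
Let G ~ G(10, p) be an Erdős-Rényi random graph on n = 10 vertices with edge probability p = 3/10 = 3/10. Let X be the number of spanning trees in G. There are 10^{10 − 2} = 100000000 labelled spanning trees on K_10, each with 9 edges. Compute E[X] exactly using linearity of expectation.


K_10 has 10^{10 − 2} = 100000000 labelled spanning trees.
For each such spanning tree H, let X_H = 1 if all 9 edges of H are present in G. Then P[X_H = 1] = p^{9} = (3/10)^{9} = 19683/1000000000.
By linearity of expectation: E[X] = Σ_H E[X_H] = 100000000 · p^{9} = 100000000 · 19683/1000000000 = 19683/10.
Numerically: E[X] ≈ 1968.3.

E[X] = 100000000 · (3/10)^{9} = 19683/10 ≈ 1968.3.


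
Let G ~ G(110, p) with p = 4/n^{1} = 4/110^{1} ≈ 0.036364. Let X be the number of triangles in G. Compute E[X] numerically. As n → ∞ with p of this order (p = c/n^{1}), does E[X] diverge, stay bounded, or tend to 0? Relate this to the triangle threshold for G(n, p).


Number of potential triangles: C(110, 3) = 215820.
Each occurs with probability p³ ≈ (0.036364)³ ≈ 4.8084147e-05.
By linearity: E[X] = C(110, 3)·p³ ≈ 215820 · 4.8084147e-05 ≈ 10.37752.
Here α = 1, so p = 4/n is exactly at the triangle threshold p ~ 1/n. Asymptotically E[X] → c³/6 = 4³/6 = 32/3 ≈ 10.66667, a bounded constant. In this regime the triangle count is asymptotically Poisson(c³/6).

E[X] ≈ 10.37752; in regime p = Θ(1/n^{1}) E[X] stays bounded (at the triangle threshold p ~ 1/n).


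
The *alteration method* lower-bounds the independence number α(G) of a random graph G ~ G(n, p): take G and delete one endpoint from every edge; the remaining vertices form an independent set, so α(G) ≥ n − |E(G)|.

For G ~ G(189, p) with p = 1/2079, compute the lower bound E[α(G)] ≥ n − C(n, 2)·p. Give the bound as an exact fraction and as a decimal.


E[|E(G)|] = C(189, 2)·p = 17766 · (1/2079) = 94/11.
E[α(G)] ≥ n − E[|E(G)|] = 189 − 94/11 = 1985/11.
Numerically: ≈ 180.45455.
(This is only a lower bound; the true E[α(G)] may be larger.)

E[α(G)] ≥ 1985/11 ≈ 180.45455.


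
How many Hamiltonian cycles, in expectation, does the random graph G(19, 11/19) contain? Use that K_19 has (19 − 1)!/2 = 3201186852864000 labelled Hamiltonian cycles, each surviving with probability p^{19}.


K_19 has (19 − 1)!/2 = 3201186852864000 labelled Hamiltonian cycles.
For each such Hamiltonian cycle H, let X_H = 1 if all 19 edges of H are present in G. Then P[X_H = 1] = p^{19} = (11/19)^{19} = 61159090448414546291/1978419655660313589123979.
By linearity of expectation: E[X] = Σ_H E[X_H] = 3201186852864000 · p^{19} = 3201186852864000 · 61159090448414546291/1978419655660313589123979 = 195781676276584883979724733927424000/1978419655660313589123979.
Numerically: E[X] ≈ 9.89586e+10.

E[X] = 3201186852864000 · (11/19)^{19} = 195781676276584883979724733927424000/1978419655660313589123979 ≈ 9.89586e+10.


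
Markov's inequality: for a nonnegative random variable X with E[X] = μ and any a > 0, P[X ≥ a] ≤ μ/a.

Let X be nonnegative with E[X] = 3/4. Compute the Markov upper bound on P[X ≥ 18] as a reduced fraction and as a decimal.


μ = E[X] = 3/4, a = 18.
Markov: P[X ≥ 18] ≤ μ/a = (3/4)/18 = 1/24.
Numerically: ≈ 0.042.
(Since a = 18 > μ = 0.750, the bound 1/24 is < 1 and informative.)

P[X ≥ 18] ≤ 1/24 ≈ 0.042.


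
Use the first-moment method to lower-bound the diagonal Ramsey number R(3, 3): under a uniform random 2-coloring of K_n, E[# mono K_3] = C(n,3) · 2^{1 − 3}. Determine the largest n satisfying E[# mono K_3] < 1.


We need C(n, 3) · 2^{1 − 3} < 1, i.e. C(n, 3) < 2^{3 − 1} = 4.
Check values of n near the boundary:
  n = 3: C(3, 3) = 1; 1 < 4? YES
  n = 4: C(4, 3) = 4; 4 < 4? NO
The largest n with C(n, 3) < 4 is n = 3 (where E[X] = 1/4 ≈ 0.2500000). Hence R(3, 3) > 3, i.e. R(3, 3) ≥ 4.

Largest n = 3; hence R(3, 3) > 3.


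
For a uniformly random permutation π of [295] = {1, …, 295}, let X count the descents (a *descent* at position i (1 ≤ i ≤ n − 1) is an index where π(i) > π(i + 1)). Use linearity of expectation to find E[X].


Write X = Σ X_I over i = 1, …, 294, with X_I the indicator of one descent.
There are 294 indicators.
For each fixed i, the pair (π(i), π(i+1)) is a uniformly random ordered pair of distinct values from {1, …, 295}; by symmetry P[π(i) > π(i+1)] = 1/2.
By linearity: E[X] = 294 · (1/2) = (295 − 1) · (1/2) = 147 ≈ 147.0000.

E[X] = 147 = 147.0000.


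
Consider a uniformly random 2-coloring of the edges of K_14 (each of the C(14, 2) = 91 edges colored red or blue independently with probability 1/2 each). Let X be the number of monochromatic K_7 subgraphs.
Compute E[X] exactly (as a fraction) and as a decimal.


Let X = Σ_S X_S over the C(14, 7) = 3432 subsets S of size 7, where X_S = 1 if the K_7 on S is monochromatic.
For a fixed S, the K_7 on S has C(7, 2) = 21 edges. P[all 21 edges red] = (1/2)^21, and likewise for blue, so P[monochromatic] = 2·(1/2)^21 = 2^{1 − 21} = 1/1048576.
Summing: E[X] = C(14, 7) · 2^{1 − 21} = 3432 · 1/1048576 = 429/131072.
Numerically: E[X] ≈ 0.00327.

E[X] = C(14,7)·2^(1−C(7,2)) = 429/131072 ≈ 0.00327.


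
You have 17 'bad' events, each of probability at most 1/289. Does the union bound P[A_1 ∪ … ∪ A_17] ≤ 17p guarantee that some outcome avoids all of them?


Union bound: P[∪_{i=1}^{17} A_i] ≤ Σ_i P[A_i] ≤ 17·p = 17·(1/289) = 1/17.
Numerically: 1/17 ≈ 0.0588235.
Is 1/17 < 1? YES.
Since P[∪ A_i] ≤ 1/17 < 1, the complement has P[∩ A_i^c] ≥ 1 − 1/17 = 16/17 > 0, so some outcome avoids every A_i.

17·p = 1/17 ≈ 0.0588235; existence CERTIFIED by the union bound.


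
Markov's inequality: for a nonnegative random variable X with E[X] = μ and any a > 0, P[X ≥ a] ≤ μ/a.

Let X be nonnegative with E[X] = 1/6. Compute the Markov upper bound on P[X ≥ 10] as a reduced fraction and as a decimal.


μ = E[X] = 1/6, a = 10.
Markov: P[X ≥ 10] ≤ μ/a = (1/6)/10 = 1/60.
Numerically: ≈ 0.017.
(Since a = 10 > μ = 0.167, the bound 1/60 is < 1 and informative.)

P[X ≥ 10] ≤ 1/60 ≈ 0.017.


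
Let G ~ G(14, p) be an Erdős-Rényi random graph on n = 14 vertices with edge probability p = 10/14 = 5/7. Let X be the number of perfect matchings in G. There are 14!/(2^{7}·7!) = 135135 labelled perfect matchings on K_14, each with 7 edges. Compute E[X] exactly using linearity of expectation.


K_14 has 14!/(2^{7}·7!) = 135135 labelled perfect matchings.
For each such perfect matching H, let X_H = 1 if all 7 edges of H are present in G. Then P[X_H = 1] = p^{7} = (5/7)^{7} = 78125/823543.
Summing the indicators: E[X] = Σ_H E[X_H] = 135135 · p^{7} = 135135 · 78125/823543 = 1508203125/117649.
Numerically: E[X] ≈ 12819.5.

E[X] = 135135 · (5/7)^{7} = 1508203125/117649 ≈ 12819.5.


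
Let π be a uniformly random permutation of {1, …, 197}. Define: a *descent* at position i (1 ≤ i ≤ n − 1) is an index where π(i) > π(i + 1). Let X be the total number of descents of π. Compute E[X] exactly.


Write X = Σ X_I over i = 1, …, 196, with X_I the indicator of one descent.
There are 196 indicators.
For each fixed i, the pair (π(i), π(i+1)) is a uniformly random ordered pair of distinct values from {1, …, 197}; by symmetry P[π(i) > π(i+1)] = 1/2.
By linearity: E[X] = 196 · (1/2) = (197 − 1) · (1/2) = 98 ≈ 98.000000.

E[X] = 98 = 98.000000.


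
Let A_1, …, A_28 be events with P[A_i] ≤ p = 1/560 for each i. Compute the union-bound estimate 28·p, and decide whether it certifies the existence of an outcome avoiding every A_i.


Union bound: P[∪_{i=1}^{28} A_i] ≤ Σ_i P[A_i] ≤ 28·p = 28·(1/560) = 1/20.
Numerically: 1/20 ≈ 0.050000.
Is 1/20 < 1? YES.
Since P[∪ A_i] ≤ 1/20 < 1, the complement has P[∩ A_i^c] ≥ 1 − 1/20 = 19/20 > 0, so some outcome avoids every A_i.

28·p = 1/20 ≈ 0.050000; existence CERTIFIED by the union bound.


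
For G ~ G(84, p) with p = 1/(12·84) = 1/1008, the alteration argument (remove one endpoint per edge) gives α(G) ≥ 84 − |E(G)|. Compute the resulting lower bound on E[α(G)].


E[|E(G)|] = C(84, 2)·p = 3486 · (1/1008) = 83/24.
E[α(G)] ≥ n − E[|E(G)|] = 84 − 83/24 = 1933/24.
Numerically: ≈ 80.54167.
(This is only a lower bound; the true E[α(G)] may be larger.)

E[α(G)] ≥ 1933/24 ≈ 80.54167.


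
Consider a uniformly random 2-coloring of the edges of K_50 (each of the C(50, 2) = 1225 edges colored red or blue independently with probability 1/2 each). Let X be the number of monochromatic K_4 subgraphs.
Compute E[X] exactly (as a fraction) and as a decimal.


Let X = Σ_S X_S over the C(50, 4) = 230300 subsets S of size 4, where X_S = 1 if the K_4 on S is monochromatic.
For a fixed S, the K_4 on S has C(4, 2) = 6 edges. P[all 6 edges red] = (1/2)^6, and likewise for blue, so P[monochromatic] = 2·(1/2)^6 = 2^{1 − 6} = 1/32.
Summing: E[X] = C(50, 4) · 2^{1 − 6} = 230300 · 1/32 = 57575/8.
Numerically: E[X] ≈ 7196.875000.

E[X] = C(50,4)·2^(1−C(4,2)) = 57575/8 ≈ 7196.875000.


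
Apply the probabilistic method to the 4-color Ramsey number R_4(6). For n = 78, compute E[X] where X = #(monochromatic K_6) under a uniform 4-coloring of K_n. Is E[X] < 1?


E[X] = C(78, 6) · 4^{1 − 15} = 256851595 · 4^{−14} = 256851595/268435456.
As a reduced fraction: E[X] = 256851595/268435456 ≈ 0.9568468.
Is E[X] < 1? YES.
Since E[X] < 1, there exists a 4-coloring of K_{78} with no monochromatic K_6; hence R_4(6) > 78.

E[X] = 256851595/268435456 ≈ 0.9568468; E[X] < 1, so R_4(6) > 78.


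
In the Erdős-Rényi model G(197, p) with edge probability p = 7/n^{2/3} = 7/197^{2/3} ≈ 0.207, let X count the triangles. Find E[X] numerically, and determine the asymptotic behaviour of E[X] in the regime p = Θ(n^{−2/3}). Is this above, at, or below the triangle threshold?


Number of potential triangles: C(197, 3) = 1254890.
Each occurs with probability p³ ≈ (0.207)³ ≈ 8.83816e-03.
By linearity: E[X] = C(197, 3)·p³ ≈ 1254890 · 8.83816e-03 ≈ 11090.914.
Since α = 2/3 < 1, p = c/n^{2/3} ≫ 1/n is above the triangle threshold p ~ 1/n. Asymptotically E[X] ~ (c³/6)·n^{3(1−α)} = (7³/6)·n^{1} → ∞; triangles are abundant w.h.p.

E[X] ≈ 11090.914; in regime p = Θ(1/n^{2/3}) E[X] diverges (above the triangle threshold p ~ 1/n).


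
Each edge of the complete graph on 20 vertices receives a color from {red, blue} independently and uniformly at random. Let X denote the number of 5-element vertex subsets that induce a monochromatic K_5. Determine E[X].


Let X = Σ_S X_S over the C(20, 5) = 15504 subsets S of size 5, where X_S = 1 if the K_5 on S is monochromatic.
For a fixed S, the K_5 on S has C(5, 2) = 10 edges. P[all 10 edges red] = (1/2)^10, and likewise for blue, so P[monochromatic] = 2·(1/2)^10 = 2^{1 − 10} = 1/512.
Summing: E[X] = C(20, 5) · 2^{1 − 10} = 15504 · 1/512 = 969/32.
Numerically: E[X] ≈ 30.2812.

E[X] = C(20,5)·2^(1−C(5,2)) = 969/32 ≈ 30.2812.


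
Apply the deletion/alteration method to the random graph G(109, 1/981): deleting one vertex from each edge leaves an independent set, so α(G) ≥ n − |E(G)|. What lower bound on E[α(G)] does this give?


E[|E(G)|] = C(109, 2)·p = 5886 · (1/981) = 6.
E[α(G)] ≥ n − E[|E(G)|] = 109 − 6 = 103.
Numerically: ≈ 103.00000.
(This is only a lower bound; the true E[α(G)] may be larger.)

E[α(G)] ≥ 103 ≈ 103.00000.


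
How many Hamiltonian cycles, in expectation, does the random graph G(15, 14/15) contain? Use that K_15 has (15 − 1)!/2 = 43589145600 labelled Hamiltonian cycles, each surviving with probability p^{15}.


K_15 has (15 − 1)!/2 = 43589145600 labelled Hamiltonian cycles.
For each such Hamiltonian cycle H, let X_H = 1 if all 15 edges of H are present in G. Then P[X_H = 1] = p^{15} = (14/15)^{15} = 155568095557812224/437893890380859375.
By linearity: E[X] = Σ_H E[X_H] = 43589145600 · p^{15} = 43589145600 · 155568095557812224/437893890380859375 = 1116227221067356419653632/72081298828125.
Numerically: E[X] ≈ 1.5486e+10.

E[X] = 43589145600 · (14/15)^{15} = 1116227221067356419653632/72081298828125 ≈ 1.5486e+10.


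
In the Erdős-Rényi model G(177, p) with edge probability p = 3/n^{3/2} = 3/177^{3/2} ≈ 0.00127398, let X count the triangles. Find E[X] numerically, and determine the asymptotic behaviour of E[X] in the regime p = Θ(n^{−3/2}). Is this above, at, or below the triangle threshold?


Number of potential triangles: C(177, 3) = 908600.
Each occurs with probability p³ ≈ (0.00127398)³ ≈ 2.06768352e-09.
By linearity: E[X] = C(177, 3)·p³ ≈ 908600 · 2.06768352e-09 ≈ 0.001879.
Since α = 3/2 > 1, p = c/n^{3/2} = o(1/n) is below the triangle threshold p ~ 1/n. Asymptotically E[X] ~ (c³/6)·n^{3(1−α)} = (3³/6)·n^{-1.5} → 0, so by Markov's inequality G has no triangles w.h.p.

E[X] ≈ 0.001879; in regime p = Θ(1/n^{3/2}) E[X] tends to 0 (below the triangle threshold p ~ 1/n).


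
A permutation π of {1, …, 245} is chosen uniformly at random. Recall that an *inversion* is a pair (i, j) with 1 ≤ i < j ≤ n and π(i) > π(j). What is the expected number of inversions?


Write X = Σ X_I over the C(245, 2) = 29890 pairs i < j, with X_I the indicator of one inversion.
There are 29890 indicators.
For each fixed pair i < j, the values π(i) and π(j) are two distinct elements of {1, …, 245} in uniformly random order; by symmetry P[π(i) > π(j)] = 1/2.
By linearity: E[X] = 29890 · (1/2) = C(245, 2) · (1/2) = 29890/2 = 14945 ≈ 14945.00000.

E[X] = 14945 = 14945.00000.


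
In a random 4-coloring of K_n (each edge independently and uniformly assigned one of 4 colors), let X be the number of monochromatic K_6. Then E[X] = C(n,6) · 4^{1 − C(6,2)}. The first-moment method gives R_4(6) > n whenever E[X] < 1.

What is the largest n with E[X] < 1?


We need C(n, 6) · 4^{1 − 15} < 1, i.e. C(n, 6) < 4^{15 − 1} = 268435456.
Check values of n near the boundary:
  n = 75: C(75, 6) = 201359550; 201359550 < 268435456? YES
  n = 76: C(76, 6) = 218618940; 218618940 < 268435456? YES
  n = 77: C(77, 6) = 237093780; 237093780 < 268435456? YES
  n = 78: C(78, 6) = 256851595; 256851595 < 268435456? YES
  n = 79: C(79, 6) = 277962685; 277962685 < 268435456? NO
The largest n with C(n, 6) < 268435456 is n = 78 (where E[X] = 256851595/268435456 ≈ 0.9568). Hence R_4(6) > 78, i.e. R_4(6) ≥ 79.

Largest n = 78; hence R_4(6) > 78.


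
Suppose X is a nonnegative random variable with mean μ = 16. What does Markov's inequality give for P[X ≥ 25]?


μ = E[X] = 16, a = 25.
Markov: P[X ≥ 25] ≤ μ/a = (16)/25 = 16/25.
Numerically: ≈ 0.6400.
(Since a = 25 > μ = 16.0000, the bound 16/25 is < 1 and informative.)

P[X ≥ 25] ≤ 16/25 ≈ 0.6400.


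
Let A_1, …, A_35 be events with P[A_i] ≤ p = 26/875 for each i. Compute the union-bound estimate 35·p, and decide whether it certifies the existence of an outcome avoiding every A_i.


Union bound: P[∪_{i=1}^{35} A_i] ≤ Σ_i P[A_i] ≤ 35·p = 35·(26/875) = 26/25.
Numerically: 26/25 ≈ 1.0400000.
Is 26/25 < 1? NO.
Since the bound 26/25 is ≥ 1, the union bound is uninformative here; it does NOT by itself certify existence.

35·p = 26/25 ≈ 1.0400000; existence NOT certified by the union bound.


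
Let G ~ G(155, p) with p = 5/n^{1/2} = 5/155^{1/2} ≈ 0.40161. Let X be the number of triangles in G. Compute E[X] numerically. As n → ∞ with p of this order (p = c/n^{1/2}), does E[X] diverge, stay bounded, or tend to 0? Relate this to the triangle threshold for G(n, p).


Number of potential triangles: C(155, 3) = 608685.
Each occurs with probability p³ ≈ (0.40161)³ ≈ 6.4775752e-02.
By linearity: E[X] = C(155, 3)·p³ ≈ 608685 · 6.4775752e-02 ≈ 39428.02881.
Since α = 1/2 < 1, p = c/n^{1/2} ≫ 1/n is above the triangle threshold p ~ 1/n. Asymptotically E[X] ~ (c³/6)·n^{3(1−α)} = (5³/6)·n^{1.5} → ∞; triangles are abundant w.h.p.

E[X] ≈ 39428.02881; in regime p = Θ(1/n^{1/2}) E[X] diverges (above the triangle threshold p ~ 1/n).


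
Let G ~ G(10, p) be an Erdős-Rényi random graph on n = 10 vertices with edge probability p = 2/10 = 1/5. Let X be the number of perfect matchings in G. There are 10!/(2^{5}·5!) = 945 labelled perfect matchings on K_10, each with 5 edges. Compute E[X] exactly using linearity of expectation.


K_10 has 10!/(2^{5}·5!) = 945 labelled perfect matchings.
For each such perfect matching H, let X_H = 1 if all 5 edges of H are present in G. Then P[X_H = 1] = p^{5} = (1/5)^{5} = 1/3125.
Summing the indicators: E[X] = Σ_H E[X_H] = 945 · p^{5} = 945 · 1/3125 = 189/625.
Numerically: E[X] ≈ 0.3024.

E[X] = 945 · (1/5)^{5} = 189/625 ≈ 0.3024.


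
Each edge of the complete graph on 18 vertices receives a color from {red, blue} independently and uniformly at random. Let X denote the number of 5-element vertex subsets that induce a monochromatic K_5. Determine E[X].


Let X = Σ_S X_S over the C(18, 5) = 8568 subsets S of size 5, where X_S = 1 if the K_5 on S is monochromatic.
For a fixed S, the K_5 on S has C(5, 2) = 10 edges. P[all 10 edges red] = (1/2)^10, and likewise for blue, so P[monochromatic] = 2·(1/2)^10 = 2^{1 − 10} = 1/512.
Summing: E[X] = C(18, 5) · 2^{1 − 10} = 8568 · 1/512 = 1071/64.
Numerically: E[X] ≈ 16.734.

E[X] = C(18,5)·2^(1−C(5,2)) = 1071/64 ≈ 16.734.


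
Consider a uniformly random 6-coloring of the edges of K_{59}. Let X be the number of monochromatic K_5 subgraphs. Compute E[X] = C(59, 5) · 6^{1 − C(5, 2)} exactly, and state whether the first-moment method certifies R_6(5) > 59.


E[X] = C(59, 5) · 6^{1 − 10} = 5006386 · 6^{−9} = 5006386/10077696.
As a reduced fraction: E[X] = 2503193/5038848 ≈ 0.4968.
Is E[X] < 1? YES.
Since E[X] < 1, there exists a 6-coloring of K_{59} with no monochromatic K_5; hence R_6(5) > 59.

E[X] = 2503193/5038848 ≈ 0.4968; E[X] < 1, so R_6(5) > 59.


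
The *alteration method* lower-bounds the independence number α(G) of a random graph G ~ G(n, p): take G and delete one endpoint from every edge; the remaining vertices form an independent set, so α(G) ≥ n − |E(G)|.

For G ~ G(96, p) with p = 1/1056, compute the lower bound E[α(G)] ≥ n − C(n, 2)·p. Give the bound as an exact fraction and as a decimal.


E[|E(G)|] = C(96, 2)·p = 4560 · (1/1056) = 95/22.
E[α(G)] ≥ n − E[|E(G)|] = 96 − 95/22 = 2017/22.
Numerically: ≈ 91.682.
(This is only a lower bound; the true E[α(G)] may be larger.)

E[α(G)] ≥ 2017/22 ≈ 91.682.


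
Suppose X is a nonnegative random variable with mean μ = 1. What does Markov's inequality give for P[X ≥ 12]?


μ = E[X] = 1, a = 12.
Markov: P[X ≥ 12] ≤ μ/a = (1)/12 = 1/12.
Numerically: ≈ 0.0833.
(Since a = 12 > μ = 1.0000, the bound 1/12 is < 1 and informative.)

P[X ≥ 12] ≤ 1/12 ≈ 0.0833.


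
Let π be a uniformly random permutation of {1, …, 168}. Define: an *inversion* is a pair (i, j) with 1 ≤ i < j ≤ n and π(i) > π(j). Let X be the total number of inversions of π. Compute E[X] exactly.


Write X = Σ X_I over the C(168, 2) = 14028 pairs i < j, with X_I the indicator of one inversion.
There are 14028 indicators.
For each fixed pair i < j, the values π(i) and π(j) are two distinct elements of {1, …, 168} in uniformly random order; by symmetry P[π(i) > π(j)] = 1/2.
By linearity: E[X] = 14028 · (1/2) = C(168, 2) · (1/2) = 14028/2 = 7014 ≈ 7014.0000.

E[X] = 7014 = 7014.0000.


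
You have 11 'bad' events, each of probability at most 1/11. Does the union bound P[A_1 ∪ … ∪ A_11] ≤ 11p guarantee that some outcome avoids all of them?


Union bound: P[∪_{i=1}^{11} A_i] ≤ Σ_i P[A_i] ≤ 11·p = 11·(1/11) = 1.
Numerically: 1 ≈ 1.0000000.
Is 1 < 1? NO.
Since the bound 1 is ≥ 1, the union bound is uninformative here; it does NOT by itself certify existence.

11·p = 1 ≈ 1.0000000; existence NOT certified by the union bound.


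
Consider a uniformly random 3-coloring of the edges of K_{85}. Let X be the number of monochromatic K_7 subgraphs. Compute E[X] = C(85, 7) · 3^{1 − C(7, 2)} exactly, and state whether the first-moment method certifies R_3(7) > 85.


E[X] = C(85, 7) · 3^{1 − 21} = 4935847320 · 3^{−20} = 4935847320/3486784401.
As a reduced fraction: E[X] = 182809160/129140163 ≈ 1.415587.
Is E[X] < 1? NO.
Since E[X] ≥ 1, the first-moment bound is inconclusive at n = 85; it does NOT by itself certify R_3(7) > 85.

E[X] = 182809160/129140163 ≈ 1.415587; E[X] ≥ 1; first-moment method inconclusive here.


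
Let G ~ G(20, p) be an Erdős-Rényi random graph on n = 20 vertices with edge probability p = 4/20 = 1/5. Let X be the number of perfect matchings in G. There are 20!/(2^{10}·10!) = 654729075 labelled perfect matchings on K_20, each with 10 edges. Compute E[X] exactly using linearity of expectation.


K_20 has 20!/(2^{10}·10!) = 654729075 labelled perfect matchings.
For each such perfect matching H, let X_H = 1 if all 10 edges of H are present in G. Then P[X_H = 1] = p^{10} = (1/5)^{10} = 1/9765625.
By linearity of expectation: E[X] = Σ_H E[X_H] = 654729075 · p^{10} = 654729075 · 1/9765625 = 26189163/390625.
Numerically: E[X] ≈ 67.04.

E[X] = 654729075 · (1/5)^{10} = 26189163/390625 ≈ 67.04.


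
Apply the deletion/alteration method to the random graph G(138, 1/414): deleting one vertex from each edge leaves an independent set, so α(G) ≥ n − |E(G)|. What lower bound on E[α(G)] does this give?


E[|E(G)|] = C(138, 2)·p = 9453 · (1/414) = 137/6.
E[α(G)] ≥ n − E[|E(G)|] = 138 − 137/6 = 691/6.
Numerically: ≈ 115.167.
(This is only a lower bound; the true E[α(G)] may be larger.)

E[α(G)] ≥ 691/6 ≈ 115.167.


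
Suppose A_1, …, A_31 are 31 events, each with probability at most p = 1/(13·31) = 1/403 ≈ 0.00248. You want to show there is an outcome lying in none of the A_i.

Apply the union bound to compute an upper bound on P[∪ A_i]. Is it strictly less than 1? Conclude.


Union bound: P[∪_{i=1}^{31} A_i] ≤ Σ_i P[A_i] ≤ 31·p = 31·(1/403) = 1/13.
Numerically: 1/13 ≈ 0.07692.
Is 1/13 < 1? YES.
Since P[∪ A_i] ≤ 1/13 < 1, the complement has P[∩ A_i^c] ≥ 1 − 1/13 = 12/13 > 0, so some outcome avoids every A_i.

31·p = 1/13 ≈ 0.07692; existence CERTIFIED by the union bound.


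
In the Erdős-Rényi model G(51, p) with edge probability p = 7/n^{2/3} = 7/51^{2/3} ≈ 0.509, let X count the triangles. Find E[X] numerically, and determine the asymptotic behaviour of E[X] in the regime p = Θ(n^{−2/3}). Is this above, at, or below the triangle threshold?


Number of potential triangles: C(51, 3) = 20825.
Each occurs with probability p³ ≈ (0.509)³ ≈ 1.31872e-01.
By linearity: E[X] = C(51, 3)·p³ ≈ 20825 · 1.31872e-01 ≈ 2746.242.
Since α = 2/3 < 1, p = c/n^{2/3} ≫ 1/n is above the triangle threshold p ~ 1/n. Asymptotically E[X] ~ (c³/6)·n^{3(1−α)} = (7³/6)·n^{1} → ∞; triangles are abundant w.h.p.

E[X] ≈ 2746.242; in regime p = Θ(1/n^{2/3}) E[X] diverges (above the triangle threshold p ~ 1/n).


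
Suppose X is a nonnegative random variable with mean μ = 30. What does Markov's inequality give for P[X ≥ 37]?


μ = E[X] = 30, a = 37.
Markov: P[X ≥ 37] ≤ μ/a = (30)/37 = 30/37.
Numerically: ≈ 0.810811.
(Since a = 37 > μ = 30.000000, the bound 30/37 is < 1 and informative.)

P[X ≥ 37] ≤ 30/37 ≈ 0.810811.
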